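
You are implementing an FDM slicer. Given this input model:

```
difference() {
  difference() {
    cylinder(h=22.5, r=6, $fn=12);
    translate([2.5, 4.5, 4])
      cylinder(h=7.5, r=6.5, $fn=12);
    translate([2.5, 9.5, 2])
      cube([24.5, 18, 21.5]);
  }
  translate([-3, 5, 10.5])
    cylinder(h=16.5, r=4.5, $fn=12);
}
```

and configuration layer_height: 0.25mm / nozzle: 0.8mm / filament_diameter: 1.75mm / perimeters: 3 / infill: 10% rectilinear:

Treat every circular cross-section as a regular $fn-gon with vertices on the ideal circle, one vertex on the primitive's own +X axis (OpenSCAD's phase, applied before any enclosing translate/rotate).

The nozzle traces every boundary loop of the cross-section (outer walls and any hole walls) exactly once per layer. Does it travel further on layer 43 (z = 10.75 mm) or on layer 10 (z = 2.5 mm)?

layer 10 (z = 2.5 mm)

Layer 43 (z = 10.75): the r=6 cylinder contributes a regular 12-gon of circumradius 6 (perimeter = 2·12·6.000·sin(180°/12) = 37.27 mm); the r=6.5 cylinder at (2.5, 4.5) gives a regular 12-gon of circumradius 6.5 (constant along its height) (perimeter = 2·12·6.500·sin(180°/12) = 40.38 mm); the cube at (2.5, 9.5) is present — its section is the full 24.5×18 rectangle (perimeter 85.00 mm); After the difference (first − rest): starting from the r=6 cylinder, the r=6.5 cylinder at (2.5, 4.5) partially overlaps it — only the 56.13 mm² overlap (of its 126.75 mm²) is removed, clipping the outline; the 24.5×18 cube at (2.5, 9.5) misses the remaining region (no effect) — boundary = 35.49 mm; the cylinder at (-3, 5): section is a regular 12-gon, circumradius r=4.5 (perimeter = 2·12·4.500·sin(180°/12) = 27.95 mm); Subtracting the remaining from the first: starting from the result so far, the r=4.5 cylinder at (-3, 5) partially overlaps it — only the 5.76 mm² overlap (of its 60.75 mm²) is removed, clipping the outline — boundary = 31.47 mm. So its perimeter = 31.47 mm. Layer 10 (z = 2.5): the r=6 cylinder gives a regular 12-gon of circumradius 6 (constant along its height) (perimeter = 2·12·6.000·sin(180°/12) = 37.27 mm); the cylinder at (2.5, 4.5) is not intersected at this z (z outside [4, 11.5]); the cube at (2.5, 9.5) (footprint 24.5×18) is included at this height (perimeter 85.00 mm); Taking the first minus the rest: starting from the r=6 cylinder, the 24.5×18 cube at (2.5, 9.5) misses the remaining region (no effect) — boundary = 37.27 mm; the cylinder at (-3, 5) is absent (z outside [10.5, 27]); Taking the first minus the rest: none of the subtracted shapes is present at this height, so the result so far is unchanged — boundary = 37.27 mm. So its perimeter = 37.27 mm. Layer 10 is larger (37.27 vs 31.47 mm).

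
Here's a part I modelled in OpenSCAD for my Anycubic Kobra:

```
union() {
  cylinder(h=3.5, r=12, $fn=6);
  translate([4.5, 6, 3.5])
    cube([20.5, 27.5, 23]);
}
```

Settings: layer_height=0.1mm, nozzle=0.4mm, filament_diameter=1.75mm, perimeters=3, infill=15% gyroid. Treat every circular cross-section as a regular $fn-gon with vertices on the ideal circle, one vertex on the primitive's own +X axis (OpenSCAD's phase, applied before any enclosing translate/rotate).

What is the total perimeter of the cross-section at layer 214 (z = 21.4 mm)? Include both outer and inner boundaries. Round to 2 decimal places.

96.00 mm

At z = 21.4 mm: the cylinder is absent (z outside [0, 3.5]); the cube at (4.5, 6) (footprint 20.5×27.5) is included at this height (perimeter 96.00 mm); Merging all regions: only the 20.5×27.5 cube at (4.5, 6) is present, so the union is just that shape — boundary = 96.00 mm. Overall, the cross-section is a single solid region. Total boundary length (outer) = 96.00 mm.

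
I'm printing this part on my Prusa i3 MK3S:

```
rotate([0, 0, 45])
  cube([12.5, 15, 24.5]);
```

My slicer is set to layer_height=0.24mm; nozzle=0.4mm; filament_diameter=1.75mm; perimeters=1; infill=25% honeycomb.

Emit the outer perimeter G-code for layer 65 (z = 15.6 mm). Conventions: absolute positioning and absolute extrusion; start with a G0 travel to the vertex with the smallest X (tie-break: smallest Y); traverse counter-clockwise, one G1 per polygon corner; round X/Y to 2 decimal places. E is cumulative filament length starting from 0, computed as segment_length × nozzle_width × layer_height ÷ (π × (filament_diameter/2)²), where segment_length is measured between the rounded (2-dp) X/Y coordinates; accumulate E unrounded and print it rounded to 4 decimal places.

At z = 15.6 mm: the cube (footprint 12.5×15) is included at this height; (rotated 45° about Z; rotation is an isometry so areas/perimeters/island counts are preserved). The outline is a single polygon with 4 vertices. Extrusion per mm of travel: 0.4 × 0.24 / (π × 0.875²) = 0.039912. Accumulating E over each segment gives final E = 2.1957.

G0 X-10.61 Y10.61 Z15.60
G1 X0.00 Y0.00 E0.5989
G1 X8.84 Y8.84 E1.0978
G1 X-1.77 Y19.45 E1.6967
G1 X-10.61 Y10.61 E2.1957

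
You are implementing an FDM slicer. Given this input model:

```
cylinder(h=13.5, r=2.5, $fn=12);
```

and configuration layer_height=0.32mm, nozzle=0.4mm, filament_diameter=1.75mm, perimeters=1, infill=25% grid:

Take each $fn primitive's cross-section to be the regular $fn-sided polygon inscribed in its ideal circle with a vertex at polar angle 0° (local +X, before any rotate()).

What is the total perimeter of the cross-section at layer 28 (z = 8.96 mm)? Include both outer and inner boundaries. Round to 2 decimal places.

15.53 mm

At z = 8.96 mm: the cylinder: section is a regular 12-gon, circumradius r=2.5 (perimeter = 2·12·2.500·sin(180°/12) = 15.53 mm). Overall, the cross-section is a single solid region. Total boundary length (outer) = 15.53 mm.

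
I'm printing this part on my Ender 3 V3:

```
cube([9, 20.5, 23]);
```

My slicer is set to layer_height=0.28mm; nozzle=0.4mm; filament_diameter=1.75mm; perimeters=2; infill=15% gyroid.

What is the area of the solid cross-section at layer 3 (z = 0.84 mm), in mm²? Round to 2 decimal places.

184.50 mm²

At z = 0.84 mm: the cube (footprint 9×20.5) is included at this height (area 184.50 mm²). Overall, the cross-section is a single solid region. Net area = 184.50 mm².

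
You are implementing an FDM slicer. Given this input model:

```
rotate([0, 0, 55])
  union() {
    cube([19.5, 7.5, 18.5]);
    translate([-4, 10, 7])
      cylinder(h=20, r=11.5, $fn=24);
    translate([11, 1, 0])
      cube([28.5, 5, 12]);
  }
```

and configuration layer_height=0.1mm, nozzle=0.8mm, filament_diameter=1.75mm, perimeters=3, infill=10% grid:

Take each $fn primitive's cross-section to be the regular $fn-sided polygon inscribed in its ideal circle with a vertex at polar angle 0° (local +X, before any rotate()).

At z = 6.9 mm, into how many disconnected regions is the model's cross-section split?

At z = 6.9 mm: the cube is present — its section is the full 19.5×7.5 rectangle; the cylinder at (-4, 10) is absent (z outside [7, 27]); the cube at (11, 1) (footprint 28.5×5) is included at this height; Merging all regions: the regions partially overlap (shared area 42.50 mm²), so overlapping operands fuse into one piece — 1 connected region; (rotated 55° about Z; rotation is an isometry so areas/perimeters/island counts are preserved). The result has 1 disconnected region.

1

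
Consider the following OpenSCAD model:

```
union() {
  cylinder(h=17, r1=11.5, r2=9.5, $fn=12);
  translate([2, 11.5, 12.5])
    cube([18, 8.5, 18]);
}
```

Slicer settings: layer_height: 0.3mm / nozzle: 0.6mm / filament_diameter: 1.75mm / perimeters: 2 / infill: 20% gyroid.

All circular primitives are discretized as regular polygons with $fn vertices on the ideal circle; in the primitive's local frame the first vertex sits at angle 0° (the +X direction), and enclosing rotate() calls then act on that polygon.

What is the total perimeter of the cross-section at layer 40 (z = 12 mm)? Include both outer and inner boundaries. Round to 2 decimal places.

At z = 12 mm: the cone (r1=11.5→r2=9.5) has section circumradius 10.088 here — a regular 12-gon (perimeter = 2·12·10.088·sin(180°/12) = 62.66 mm); the cube at (2, 11.5) is not intersected at this z (z outside [12.5, 30.5]); Combining (union): only the cone is present, so the union is just that shape — boundary = 62.66 mm. Overall, the cross-section is a single solid region. Total boundary length (outer) = 62.66 mm.

62.66 mm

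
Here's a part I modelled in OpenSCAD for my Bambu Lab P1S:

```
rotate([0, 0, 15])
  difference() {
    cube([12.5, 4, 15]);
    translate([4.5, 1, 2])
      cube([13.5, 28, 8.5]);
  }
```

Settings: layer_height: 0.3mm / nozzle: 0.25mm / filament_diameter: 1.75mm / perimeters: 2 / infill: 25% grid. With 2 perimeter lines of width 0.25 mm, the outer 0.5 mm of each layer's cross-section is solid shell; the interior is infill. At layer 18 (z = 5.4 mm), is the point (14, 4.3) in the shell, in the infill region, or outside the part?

outside

At z = 5.4 mm: the cube is present — its section is the full 12.5×4 rectangle; the cube at (4.5, 1) (footprint 13.5×28) is included at this height; After the difference (first − rest): starting from the 12.5×4 cube, the 13.5×28 cube at (4.5, 1) partially overlaps it — only the 24.00 mm² overlap (of its 378.00 mm²) is removed, clipping the outline — 1 connected region; (whole slice rotated 15° about Z — lengths, areas and connectivity unchanged). Overall, the cross-section is a single solid region. Undo the 15° rotation: the query point maps to (14.636, 0.530) in the un-rotated model frame. The nearest boundary edge runs (12.50, 1.00)→(12.50, 0.00); distance from the point to it = 2.14 mm. The point is not inside any of the regions above, so it lies outside the cross-section (2.14 mm from the nearest boundary).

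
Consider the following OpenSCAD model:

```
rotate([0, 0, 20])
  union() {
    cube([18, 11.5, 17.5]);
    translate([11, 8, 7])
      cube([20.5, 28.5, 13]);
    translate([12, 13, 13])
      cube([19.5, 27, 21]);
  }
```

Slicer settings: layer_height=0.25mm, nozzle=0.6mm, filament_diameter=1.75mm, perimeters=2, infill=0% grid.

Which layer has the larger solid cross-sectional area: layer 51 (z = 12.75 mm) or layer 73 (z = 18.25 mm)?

layer 51 (z = 12.75 mm)

Layer 51 (z = 12.75): the cube (footprint 18×11.5) is included at this height (area 207.00 mm²); the 20.5×28.5 cube at (11, 8) contributes its full rectangle (area 584.25 mm²); the cube at (12, 13) is absent (z outside [13, 34]); Combining (union): the regions partially overlap — summed areas 791.25 mm² minus the doubly-counted overlap 24.50 mm² gives 766.75 mm² — area = 766.75 mm²; (whole slice rotated 20° about Z — lengths, areas and connectivity unchanged). So its area = 766.75 mm². Layer 73 (z = 18.25): the cube does not reach this height (z outside [0, 17.5]); the cube at (11, 8) is present — its section is the full 20.5×28.5 rectangle (area 584.25 mm²); the 19.5×27 cube at (12, 13) contributes its full rectangle (area 526.50 mm²); Combining (union): the regions partially overlap — summed areas 1110.75 mm² minus the doubly-counted overlap 458.25 mm² gives 652.50 mm² — area = 652.50 mm²; (whole slice rotated 20° about Z — lengths, areas and connectivity unchanged). So its area = 652.50 mm². Layer 51 is larger (766.75 vs 652.50 mm²).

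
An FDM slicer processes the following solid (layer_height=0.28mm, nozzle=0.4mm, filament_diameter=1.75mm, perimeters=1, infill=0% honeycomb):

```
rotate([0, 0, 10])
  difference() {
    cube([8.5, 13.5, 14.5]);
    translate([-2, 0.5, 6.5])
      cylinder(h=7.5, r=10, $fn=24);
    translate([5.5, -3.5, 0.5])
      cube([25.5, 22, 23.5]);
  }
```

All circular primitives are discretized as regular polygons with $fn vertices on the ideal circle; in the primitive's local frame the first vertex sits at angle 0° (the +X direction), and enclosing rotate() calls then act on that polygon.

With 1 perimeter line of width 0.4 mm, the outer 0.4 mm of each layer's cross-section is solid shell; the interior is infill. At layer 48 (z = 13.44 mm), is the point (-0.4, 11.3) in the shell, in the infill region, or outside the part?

infill

At z = 13.44 mm: the cube (footprint 8.5×13.5) is included at this height; the cylinder at (-2, 0.5): section is a regular 24-gon, circumradius r=10; the 25.5×22 cube at (5.5, -3.5) contributes its full rectangle; After the difference (first − rest): starting from the 8.5×13.5 cube, the r=10 cylinder at (-2, 0.5) partially overlaps it — only the 61.89 mm² overlap (of its 310.58 mm²) is removed, clipping the outline; the 25.5×22 cube at (5.5, -3.5) partially overlaps it — only the 28.36 mm² overlap (of its 561.00 mm²) is removed, clipping the outline — 1 connected region; (whole slice rotated 10° about Z — lengths, areas and connectivity unchanged). Overall, the cross-section is a single solid region. Undo the 10° rotation: the query point maps to (1.568, 11.198) in the un-rotated model frame. The nearest boundary edge runs (3.00, 9.16)→(0.59, 10.16); distance from the point to it = 1.33 mm. The point is inside the cross-section and 1.33 mm from the nearest boundary — more than the 0.4 mm shell width (1 × 0.4), so it's in the infill interior.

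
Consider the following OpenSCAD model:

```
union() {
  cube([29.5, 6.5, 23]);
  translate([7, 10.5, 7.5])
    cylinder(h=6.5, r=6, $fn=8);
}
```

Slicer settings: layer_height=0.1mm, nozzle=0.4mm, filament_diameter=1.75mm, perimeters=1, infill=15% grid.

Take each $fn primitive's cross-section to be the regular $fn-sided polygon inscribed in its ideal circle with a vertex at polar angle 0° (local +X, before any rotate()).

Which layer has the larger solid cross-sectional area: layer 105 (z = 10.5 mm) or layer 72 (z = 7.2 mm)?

layer 105 (z = 10.5 mm)

Layer 105 (z = 10.5): the cube is present — its section is the full 29.5×6.5 rectangle (area 191.75 mm²); the r=6 cylinder at (7, 10.5) gives a regular 8-gon of circumradius 6 (constant along its height) (area = (8/2)·6.000²·sin(360°/8) = 101.82 mm²); Taking the union: the regions partially overlap — summed areas 293.57 mm² minus the doubly-counted overlap 9.54 mm² gives 284.03 mm² — area = 284.03 mm². So its area = 284.03 mm². Layer 72 (z = 7.2): the cube (footprint 29.5×6.5) is included at this height (area 191.75 mm²); the cylinder at (7, 10.5) does not reach this height (z outside [7.5, 14]); Combining (union): only the 29.5×6.5 cube is present, so the union is just that shape — area = 191.75 mm². So its area = 191.75 mm². Layer 105 is larger (284.03 vs 191.75 mm²).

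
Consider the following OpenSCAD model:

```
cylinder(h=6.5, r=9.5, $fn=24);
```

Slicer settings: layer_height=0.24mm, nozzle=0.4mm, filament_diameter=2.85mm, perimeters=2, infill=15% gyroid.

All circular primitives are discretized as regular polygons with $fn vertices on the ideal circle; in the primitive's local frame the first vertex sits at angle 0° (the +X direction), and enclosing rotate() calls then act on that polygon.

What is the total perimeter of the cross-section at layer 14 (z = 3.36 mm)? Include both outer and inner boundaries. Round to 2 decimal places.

At z = 3.36 mm: the r=9.5 cylinder contributes a regular 24-gon of circumradius 9.5 (perimeter = 2·24·9.500·sin(180°/24) = 59.52 mm). Overall, the cross-section is a single solid region. Total boundary length (outer) = 59.52 mm.

59.52 mm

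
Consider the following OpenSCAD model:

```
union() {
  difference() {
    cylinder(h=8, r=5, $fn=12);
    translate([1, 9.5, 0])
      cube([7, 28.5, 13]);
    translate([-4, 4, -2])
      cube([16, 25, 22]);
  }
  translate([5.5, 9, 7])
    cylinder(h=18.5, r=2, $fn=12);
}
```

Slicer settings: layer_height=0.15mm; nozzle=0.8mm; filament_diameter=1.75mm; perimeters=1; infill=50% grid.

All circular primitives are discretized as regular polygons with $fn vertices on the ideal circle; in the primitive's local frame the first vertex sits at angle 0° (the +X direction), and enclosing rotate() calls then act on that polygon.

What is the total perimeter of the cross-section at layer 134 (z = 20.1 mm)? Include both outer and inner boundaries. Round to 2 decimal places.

12.42 mm

At z = 20.1 mm: the cylinder is absent (z outside [0, 8]); the cube at (1, 9.5) does not reach this height (z outside [0, 13]); the cube at (-4, 4) does not reach this height (z outside [-2, 20]); Taking the first minus the rest: the first operand is absent here, so nothing remains; the r=2 cylinder at (5.5, 9) contributes a regular 12-gon of circumradius 2 (perimeter = 2·12·2.000·sin(180°/12) = 12.42 mm); Taking the union: only the r=2 cylinder at (5.5, 9) is present, so the union is just that shape — boundary = 12.42 mm. Overall, the cross-section is a single solid region. Total boundary length (outer) = 12.42 mm.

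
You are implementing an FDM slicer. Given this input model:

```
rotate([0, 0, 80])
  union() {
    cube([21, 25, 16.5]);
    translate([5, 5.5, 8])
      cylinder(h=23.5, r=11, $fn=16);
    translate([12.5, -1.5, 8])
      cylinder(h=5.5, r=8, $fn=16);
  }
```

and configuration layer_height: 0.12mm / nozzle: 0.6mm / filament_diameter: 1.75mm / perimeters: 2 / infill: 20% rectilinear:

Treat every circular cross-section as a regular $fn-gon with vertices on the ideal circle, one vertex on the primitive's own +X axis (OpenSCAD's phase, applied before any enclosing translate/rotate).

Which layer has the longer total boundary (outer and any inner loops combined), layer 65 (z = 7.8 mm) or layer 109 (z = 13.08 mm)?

layer 109 (z = 13.08 mm)

Layer 65 (z = 7.8): the cube is present — its section is the full 21×25 rectangle (perimeter 92.00 mm); the cylinder at (5, 5.5) does not reach this height (z outside [8, 31.5]); the cylinder at (12.5, -1.5) is not intersected at this z (z outside [8, 13.5]); Taking the union: only the 21×25 cube is present, so the union is just that shape — boundary = 92.00 mm; (whole slice rotated 80° about Z — lengths, areas and connectivity unchanged). So its perimeter = 92.00 mm. Layer 109 (z = 13.08): the cube (footprint 21×25) is included at this height (perimeter 92.00 mm); the cylinder at (5, 5.5): section is a regular 16-gon, circumradius r=11 (perimeter = 2·16·11.000·sin(180°/16) = 68.67 mm); the cylinder at (12.5, -1.5): section is a regular 16-gon, circumradius r=8 (perimeter = 2·16·8.000·sin(180°/16) = 49.94 mm); Combining (union): the regions partially overlap (shared area 340.28 mm²), so the edge portions inside another operand are dropped and the merged outline is re-measured after clipping — boundary = 108.83 mm; (whole slice rotated 80° about Z — lengths, areas and connectivity unchanged). So its perimeter = 108.83 mm. Layer 109 is larger (108.83 vs 92.00 mm).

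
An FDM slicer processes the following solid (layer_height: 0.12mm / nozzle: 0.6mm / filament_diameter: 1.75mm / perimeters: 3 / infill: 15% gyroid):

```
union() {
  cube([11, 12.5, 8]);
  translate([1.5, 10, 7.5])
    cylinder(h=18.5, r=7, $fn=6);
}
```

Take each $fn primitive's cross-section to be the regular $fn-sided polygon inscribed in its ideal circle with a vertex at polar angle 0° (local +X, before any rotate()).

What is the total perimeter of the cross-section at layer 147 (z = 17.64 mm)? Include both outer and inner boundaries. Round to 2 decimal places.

At z = 17.64 mm: the cube is not intersected at this z (z outside [0, 8]); the r=7 cylinder at (1.5, 10) gives a regular 6-gon of circumradius 7 (constant along its height) (perimeter = 2·6·7.000·sin(180°/6) = 42.00 mm); Combining (union): only the r=7 cylinder at (1.5, 10) is present, so the union is just that shape — boundary = 42.00 mm. Overall, the cross-section is a single solid region. Total boundary length (outer) = 42.00 mm.

42.00 mm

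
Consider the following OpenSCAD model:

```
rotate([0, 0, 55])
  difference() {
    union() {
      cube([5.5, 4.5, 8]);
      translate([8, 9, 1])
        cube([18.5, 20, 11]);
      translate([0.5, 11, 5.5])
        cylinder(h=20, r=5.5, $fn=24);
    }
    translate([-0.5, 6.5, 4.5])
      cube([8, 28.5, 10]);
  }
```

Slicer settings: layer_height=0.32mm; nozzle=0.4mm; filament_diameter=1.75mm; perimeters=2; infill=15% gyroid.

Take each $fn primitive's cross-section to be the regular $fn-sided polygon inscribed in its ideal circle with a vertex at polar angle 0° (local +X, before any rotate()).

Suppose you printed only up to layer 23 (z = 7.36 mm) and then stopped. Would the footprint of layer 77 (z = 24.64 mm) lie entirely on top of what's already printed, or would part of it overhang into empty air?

part overhangs

Compare the two slices. At z = 7.36: the cube is present — its section is the full 5.5×4.5 rectangle (area 24.75 mm²); the cube at (8, 9) (footprint 18.5×20) is included at this height (area 370.00 mm²); the cylinder at (0.5, 11): section is a regular 24-gon, circumradius r=5.5 (area = (24/2)·5.500²·sin(360°/24) = 93.95 mm²); Combining (union): the 3 present regions are separate (no shared area or edge), so areas and boundary lengths simply add and each stays a separate island — area = 488.70 mm²; the cube at (-0.5, 6.5) (footprint 8×28.5) is included at this height (area 228.00 mm²); Taking the first minus the rest: starting from the result so far (488.70 mm²), the 8×28.5 cube at (-0.5, 6.5) partially overlaps it — only the 54.86 mm² overlap (of its 228.00 mm²) is removed, clipping the outline — area = 433.84 mm²; (rotated 55° about Z; rotation is an isometry so areas/perimeters/island counts are preserved). At z = 24.64: the cube does not reach this height (z outside [0, 8]); the cube at (8, 9) is not intersected at this z (z outside [1, 12]); the cylinder at (0.5, 11): section is a regular 24-gon, circumradius r=5.5 (area = (24/2)·5.500²·sin(360°/24) = 93.95 mm²); Taking the union: only the r=5.5 cylinder at (0.5, 11) is present, so the union is just that shape — area = 93.95 mm²; the cube at (-0.5, 6.5) is absent (z outside [4.5, 14.5]); After the difference (first − rest): none of the subtracted shapes is present at this height, so that combined region is unchanged — area = 93.95 mm²; (whole slice rotated 55° about Z — lengths, areas and connectivity unchanged). Checking containment: at z = 24.64 the cross-section extends beyond the z = 7.36 cross-section by about 54.86 mm².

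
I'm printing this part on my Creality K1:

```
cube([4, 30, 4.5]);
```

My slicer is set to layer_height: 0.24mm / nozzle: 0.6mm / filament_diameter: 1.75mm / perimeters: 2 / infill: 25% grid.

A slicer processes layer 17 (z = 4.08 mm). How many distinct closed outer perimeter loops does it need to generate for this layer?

At z = 4.08 mm: the cube is present — its section is the full 4×30 rectangle. The result has 1 disconnected region.

1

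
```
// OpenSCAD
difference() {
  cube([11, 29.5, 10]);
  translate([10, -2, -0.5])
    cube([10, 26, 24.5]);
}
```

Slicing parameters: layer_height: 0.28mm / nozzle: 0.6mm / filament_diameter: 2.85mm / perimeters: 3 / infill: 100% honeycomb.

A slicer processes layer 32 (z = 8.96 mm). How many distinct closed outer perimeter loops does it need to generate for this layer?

1

At z = 8.96 mm: the cube (footprint 11×29.5) is included at this height; the cube at (10, -2) is present — its section is the full 10×26 rectangle; Subtracting the remaining from the first: starting from the 11×29.5 cube, the 10×26 cube at (10, -2) partially overlaps it — only the 24.00 mm² overlap (of its 260.00 mm²) is removed, clipping the outline — 1 connected region. The result has 1 disconnected region.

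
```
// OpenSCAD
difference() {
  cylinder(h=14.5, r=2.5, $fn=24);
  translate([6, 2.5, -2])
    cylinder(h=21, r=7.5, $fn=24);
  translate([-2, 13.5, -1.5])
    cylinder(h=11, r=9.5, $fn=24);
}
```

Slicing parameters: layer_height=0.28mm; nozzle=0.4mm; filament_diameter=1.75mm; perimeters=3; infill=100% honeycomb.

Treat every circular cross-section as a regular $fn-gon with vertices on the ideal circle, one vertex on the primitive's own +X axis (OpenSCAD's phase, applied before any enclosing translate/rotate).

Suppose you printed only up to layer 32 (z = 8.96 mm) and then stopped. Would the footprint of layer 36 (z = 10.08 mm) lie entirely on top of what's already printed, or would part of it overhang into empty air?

Compare the two slices. At z = 8.96: the cylinder: section is a regular 24-gon, circumradius r=2.5 (area = (24/2)·2.500²·sin(360°/24) = 19.41 mm²); the r=7.5 cylinder at (6, 2.5) gives a regular 24-gon of circumradius 7.5 (constant along its height) (area = (24/2)·7.500²·sin(360°/24) = 174.70 mm²); the r=9.5 cylinder at (-2, 13.5) gives a regular 24-gon of circumradius 9.5 (constant along its height) (area = (24/2)·9.500²·sin(360°/24) = 280.30 mm²); Subtracting the remaining from the first: starting from the r=2.5 cylinder (19.41 mm²), the r=7.5 cylinder at (6, 2.5) partially overlaps it — only the 13.73 mm² overlap (of its 174.70 mm²) is removed, clipping the outline; the r=9.5 cylinder at (-2, 13.5) misses the remaining region (no effect) — area = 5.68 mm². At z = 10.08: the r=2.5 cylinder gives a regular 24-gon of circumradius 2.5 (constant along its height) (area = (24/2)·2.500²·sin(360°/24) = 19.41 mm²); the cylinder at (6, 2.5): section is a regular 24-gon, circumradius r=7.5 (area = (24/2)·7.500²·sin(360°/24) = 174.70 mm²); the cylinder at (-2, 13.5) is not intersected at this z (z outside [-1.5, 9.5]); Subtracting the remaining from the first: starting from the r=2.5 cylinder (19.41 mm²), the r=7.5 cylinder at (6, 2.5) partially overlaps it — only the 13.73 mm² overlap (of its 174.70 mm²) is removed, clipping the outline — area = 5.68 mm². Checking containment: the cross-section at z = 10.08 is a subset of the cross-section at z = 8.96.

entirely on top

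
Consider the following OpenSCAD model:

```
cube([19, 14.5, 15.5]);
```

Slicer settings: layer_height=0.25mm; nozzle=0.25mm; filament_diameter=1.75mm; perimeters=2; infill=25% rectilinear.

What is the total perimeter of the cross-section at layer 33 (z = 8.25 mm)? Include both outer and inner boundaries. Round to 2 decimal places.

67.00 mm

At z = 8.25 mm: the cube is present — its section is the full 19×14.5 rectangle (perimeter 67.00 mm). Overall, the cross-section is a single solid region. Total boundary length (outer) = 67.00 mm.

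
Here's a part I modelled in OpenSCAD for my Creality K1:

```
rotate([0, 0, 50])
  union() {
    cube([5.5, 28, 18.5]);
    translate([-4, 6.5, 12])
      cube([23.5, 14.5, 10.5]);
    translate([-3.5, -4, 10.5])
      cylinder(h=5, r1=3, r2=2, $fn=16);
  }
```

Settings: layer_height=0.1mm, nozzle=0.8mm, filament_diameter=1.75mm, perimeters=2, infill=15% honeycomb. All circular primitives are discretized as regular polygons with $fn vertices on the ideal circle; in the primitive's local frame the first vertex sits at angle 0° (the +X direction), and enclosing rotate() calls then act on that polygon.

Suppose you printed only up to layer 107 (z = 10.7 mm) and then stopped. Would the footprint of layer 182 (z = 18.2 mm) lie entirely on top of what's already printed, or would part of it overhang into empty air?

Compare the two slices. At z = 10.7: the cube (footprint 5.5×28) is included at this height (area 154.00 mm²); the cube at (-4, 6.5) does not reach this height (z outside [12, 22.5]); the cone at (-3.5, -4) (r1=3→r2=2) has section circumradius 2.960 here — a regular 16-gon (area = (16/2)·2.960²·sin(360°/16) = 26.82 mm²); Taking the union: the 2 present regions are separate (no shared area or edge), so areas and boundary lengths simply add and each stays a separate island — area = 180.82 mm²; (rotated 50° about Z; rotation is an isometry so areas/perimeters/island counts are preserved). At z = 18.2: the 5.5×28 cube contributes its full rectangle (area 154.00 mm²); the cube at (-4, 6.5) (footprint 23.5×14.5) is included at this height (area 340.75 mm²); the cone at (-3.5, -4) does not reach this height (z outside [10.5, 15.5]); Taking the union: the regions partially overlap — summed areas 494.75 mm² minus the doubly-counted overlap 79.75 mm² gives 415.00 mm² — area = 415.00 mm²; (whole slice rotated 50° about Z — lengths, areas and connectivity unchanged). Checking containment: at z = 18.2 the cross-section extends beyond the z = 10.7 cross-section by about 261.00 mm².

part overhangs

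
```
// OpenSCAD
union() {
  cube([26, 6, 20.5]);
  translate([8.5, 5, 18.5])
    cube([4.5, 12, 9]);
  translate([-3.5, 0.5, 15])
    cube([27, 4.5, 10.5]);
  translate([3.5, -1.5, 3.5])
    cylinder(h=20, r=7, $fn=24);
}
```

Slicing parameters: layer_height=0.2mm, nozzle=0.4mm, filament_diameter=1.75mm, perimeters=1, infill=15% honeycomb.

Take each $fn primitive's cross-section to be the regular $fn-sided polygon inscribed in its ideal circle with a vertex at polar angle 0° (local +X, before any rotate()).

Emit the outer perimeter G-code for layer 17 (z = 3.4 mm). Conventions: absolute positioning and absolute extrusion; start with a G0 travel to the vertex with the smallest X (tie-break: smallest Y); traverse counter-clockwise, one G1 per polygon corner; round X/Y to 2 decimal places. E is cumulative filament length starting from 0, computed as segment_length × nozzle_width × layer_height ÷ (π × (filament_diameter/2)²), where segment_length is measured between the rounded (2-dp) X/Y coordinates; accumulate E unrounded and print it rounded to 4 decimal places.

At z = 3.4 mm: the cube (footprint 26×6) is included at this height; the cube at (8.5, 5) is absent (z outside [18.5, 27.5]); the cube at (-3.5, 0.5) is absent (z outside [15, 25.5]); the cylinder at (3.5, -1.5) does not reach this height (z outside [3.5, 23.5]); Taking the union: only the 26×6 cube is present, so the union is just that shape — 1 connected region. The outline is a single polygon with 4 vertices. Extrusion per mm of travel: 0.4 × 0.2 / (π × 0.875²) = 0.033260. Accumulating E over each segment gives final E = 2.1286.

G0 X0.00 Y0.00 Z3.40
G1 X26.00 Y0.00 E0.8648
G1 X26.00 Y6.00 E1.0643
G1 X0.00 Y6.00 E1.9291
G1 X0.00 Y0.00 E2.1286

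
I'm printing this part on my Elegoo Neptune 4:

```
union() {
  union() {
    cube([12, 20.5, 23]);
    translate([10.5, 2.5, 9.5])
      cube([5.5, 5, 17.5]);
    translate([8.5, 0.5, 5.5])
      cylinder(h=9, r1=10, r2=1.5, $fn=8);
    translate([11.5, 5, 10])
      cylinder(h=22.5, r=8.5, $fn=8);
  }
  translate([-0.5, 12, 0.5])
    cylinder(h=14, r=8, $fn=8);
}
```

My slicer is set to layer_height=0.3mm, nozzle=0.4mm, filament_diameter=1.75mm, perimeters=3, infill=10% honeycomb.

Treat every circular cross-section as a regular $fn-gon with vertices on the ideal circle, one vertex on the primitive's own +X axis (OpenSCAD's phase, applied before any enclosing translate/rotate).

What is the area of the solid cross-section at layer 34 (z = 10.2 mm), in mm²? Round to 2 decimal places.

472.67 mm²

At z = 10.2 mm: the cube is present — its section is the full 12×20.5 rectangle (area 246.00 mm²); the cube at (10.5, 2.5) (footprint 5.5×5) is included at this height (area 27.50 mm²); the cone at (8.5, 0.5): at t=0.522 of its height the radius interpolates to r₁+(r₂−r₁)t = 5.561, giving a regular 8-gon of that circumradius (area = (8/2)·5.561²·sin(360°/8) = 87.47 mm²); the r=8.5 cylinder at (11.5, 5) gives a regular 8-gon of circumradius 8.5 (constant along its height) (area = (8/2)·8.500²·sin(360°/8) = 204.35 mm²); Taking the union: the regions partially overlap — summed areas 565.33 mm² minus the doubly-counted overlap 191.07 mm² gives 374.26 mm² — area = 374.26 mm²; the r=8 cylinder at (-0.5, 12) contributes a regular 8-gon of circumradius 8 (area = (8/2)·8.000²·sin(360°/8) = 181.02 mm²); Combining (union): the regions partially overlap — summed areas 555.28 mm² minus the doubly-counted overlap 82.61 mm² gives 472.67 mm² — area = 472.67 mm². Overall, the cross-section is a single solid region. Net area = 472.67 mm².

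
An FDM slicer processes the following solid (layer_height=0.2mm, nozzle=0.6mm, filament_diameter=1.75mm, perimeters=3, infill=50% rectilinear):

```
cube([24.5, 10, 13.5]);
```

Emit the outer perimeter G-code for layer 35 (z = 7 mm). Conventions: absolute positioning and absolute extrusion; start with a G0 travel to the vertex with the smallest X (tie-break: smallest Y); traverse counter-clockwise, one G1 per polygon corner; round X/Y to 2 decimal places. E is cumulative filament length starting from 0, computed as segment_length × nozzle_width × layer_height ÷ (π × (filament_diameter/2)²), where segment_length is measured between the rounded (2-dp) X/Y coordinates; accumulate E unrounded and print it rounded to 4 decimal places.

At z = 7 mm: the 24.5×10 cube contributes its full rectangle. The outline is a single polygon with 4 vertices. Extrusion per mm of travel: 0.6 × 0.2 / (π × 0.875²) = 0.049890. Accumulating E over each segment gives final E = 3.4424.

G0 X0.00 Y0.00 Z7.00
G1 X24.50 Y0.00 E1.2223
G1 X24.50 Y10.00 E1.7212
G1 X0.00 Y10.00 E2.9435
G1 X0.00 Y0.00 E3.4424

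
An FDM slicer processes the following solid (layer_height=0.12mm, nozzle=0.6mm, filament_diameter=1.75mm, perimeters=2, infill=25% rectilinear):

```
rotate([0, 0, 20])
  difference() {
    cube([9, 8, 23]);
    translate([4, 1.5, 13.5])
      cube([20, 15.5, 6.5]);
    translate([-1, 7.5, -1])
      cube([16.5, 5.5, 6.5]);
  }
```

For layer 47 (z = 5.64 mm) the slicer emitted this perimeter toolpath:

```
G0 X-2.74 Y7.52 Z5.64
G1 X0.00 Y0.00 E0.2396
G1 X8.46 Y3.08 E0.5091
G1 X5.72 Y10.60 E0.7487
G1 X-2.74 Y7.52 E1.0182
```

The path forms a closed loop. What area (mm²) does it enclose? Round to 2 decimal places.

Apply the shoelace formula to the sequence of (X, Y) vertices; enclosed area = 72.06 mm².

72.06 mm²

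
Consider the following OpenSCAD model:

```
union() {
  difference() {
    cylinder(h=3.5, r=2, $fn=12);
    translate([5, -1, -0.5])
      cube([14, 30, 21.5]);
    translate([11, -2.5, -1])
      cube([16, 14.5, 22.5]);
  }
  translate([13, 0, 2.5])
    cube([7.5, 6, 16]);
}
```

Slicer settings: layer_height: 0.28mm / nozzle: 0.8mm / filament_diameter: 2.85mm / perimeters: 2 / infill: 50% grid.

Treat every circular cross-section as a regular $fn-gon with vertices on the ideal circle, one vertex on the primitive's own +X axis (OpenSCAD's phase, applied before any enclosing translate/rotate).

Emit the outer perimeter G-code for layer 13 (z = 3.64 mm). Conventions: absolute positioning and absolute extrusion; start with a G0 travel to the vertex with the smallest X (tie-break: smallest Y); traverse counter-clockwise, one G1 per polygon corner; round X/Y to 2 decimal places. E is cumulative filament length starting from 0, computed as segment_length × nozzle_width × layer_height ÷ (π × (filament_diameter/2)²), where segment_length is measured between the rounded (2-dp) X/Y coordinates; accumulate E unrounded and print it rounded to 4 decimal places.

G0 X13.00 Y0.00 Z3.64
G1 X20.50 Y0.00 E0.2633
G1 X20.50 Y6.00 E0.4740
G1 X13.00 Y6.00 E0.7374
G1 X13.00 Y0.00 E0.9481

At z = 3.64 mm: the cylinder is absent (z outside [0, 3.5]); the cube at (5, -1) (footprint 14×30) is included at this height; the cube at (11, -2.5) (footprint 16×14.5) is included at this height; After the difference (first − rest): the first operand is absent here, so nothing remains; the cube at (13, 0) is present — its section is the full 7.5×6 rectangle; Merging all regions: only the 7.5×6 cube at (13, 0) is present, so the union is just that shape — 1 connected region. The outline is a single polygon with 4 vertices. Extrusion per mm of travel: 0.8 × 0.28 / (π × 1.425²) = 0.035113. Accumulating E over each segment gives final E = 0.9481.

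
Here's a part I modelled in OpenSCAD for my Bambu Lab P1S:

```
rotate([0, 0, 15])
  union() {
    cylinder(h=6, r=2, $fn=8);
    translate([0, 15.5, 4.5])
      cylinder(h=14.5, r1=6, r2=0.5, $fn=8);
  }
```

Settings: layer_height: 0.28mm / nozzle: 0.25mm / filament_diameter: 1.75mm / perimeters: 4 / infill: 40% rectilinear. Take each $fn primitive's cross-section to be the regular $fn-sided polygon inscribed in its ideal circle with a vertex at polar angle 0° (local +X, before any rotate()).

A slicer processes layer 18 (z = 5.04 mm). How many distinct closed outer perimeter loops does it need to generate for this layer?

2

At z = 5.04 mm: the r=2 cylinder contributes a regular 8-gon of circumradius 2; the cone at (0, 15.5): at t=0.037 of its height the radius interpolates to r₁+(r₂−r₁)t = 5.795, giving a regular 8-gon of that circumradius; Combining (union): the 2 present regions are separate (no shared area or edge), so areas and boundary lengths simply add and each stays a separate island — 2 connected regions; (whole slice rotated 15° about Z — lengths, areas and connectivity unchanged). The result has 2 disconnected regions.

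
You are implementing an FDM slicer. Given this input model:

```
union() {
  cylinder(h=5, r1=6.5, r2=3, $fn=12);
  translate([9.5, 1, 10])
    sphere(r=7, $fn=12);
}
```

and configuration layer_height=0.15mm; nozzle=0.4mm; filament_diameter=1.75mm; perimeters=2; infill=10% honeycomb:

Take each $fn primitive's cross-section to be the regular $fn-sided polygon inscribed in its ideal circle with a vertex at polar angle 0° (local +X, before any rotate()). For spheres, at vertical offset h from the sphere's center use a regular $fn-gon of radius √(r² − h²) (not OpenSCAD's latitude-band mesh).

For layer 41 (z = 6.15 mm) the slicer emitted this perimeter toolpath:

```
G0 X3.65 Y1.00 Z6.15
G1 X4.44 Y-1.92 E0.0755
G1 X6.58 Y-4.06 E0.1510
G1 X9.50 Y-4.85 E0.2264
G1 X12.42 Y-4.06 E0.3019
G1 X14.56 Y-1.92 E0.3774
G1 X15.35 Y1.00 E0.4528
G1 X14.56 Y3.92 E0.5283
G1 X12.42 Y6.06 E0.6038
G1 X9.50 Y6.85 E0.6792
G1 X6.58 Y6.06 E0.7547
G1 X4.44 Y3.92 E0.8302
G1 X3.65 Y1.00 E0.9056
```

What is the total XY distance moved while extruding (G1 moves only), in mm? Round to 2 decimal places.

36.31 mm

Sum the Euclidean lengths of each G1 segment: total = 36.31 mm.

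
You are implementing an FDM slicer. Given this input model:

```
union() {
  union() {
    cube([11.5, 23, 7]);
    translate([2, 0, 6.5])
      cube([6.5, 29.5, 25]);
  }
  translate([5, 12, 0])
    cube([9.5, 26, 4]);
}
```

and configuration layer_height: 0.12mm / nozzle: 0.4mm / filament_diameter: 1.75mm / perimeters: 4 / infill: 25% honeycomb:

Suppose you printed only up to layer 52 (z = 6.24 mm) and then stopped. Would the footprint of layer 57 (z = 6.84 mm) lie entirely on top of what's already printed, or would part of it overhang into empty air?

part overhangs

Compare the two slices. At z = 6.24: the cube is present — its section is the full 11.5×23 rectangle (area 264.50 mm²); the cube at (2, 0) is absent (z outside [6.5, 31.5]); Taking the union: only the 11.5×23 cube is present, so the union is just that shape — area = 264.50 mm²; the cube at (5, 12) does not reach this height (z outside [0, 4]); Merging all regions: only that combined region is present, so the union is just that shape — area = 264.50 mm². At z = 6.84: the cube is present — its section is the full 11.5×23 rectangle (area 264.50 mm²); the 6.5×29.5 cube at (2, 0) contributes its full rectangle (area 191.75 mm²); Merging all regions: the regions partially overlap — summed areas 456.25 mm² minus the doubly-counted overlap 149.50 mm² gives 306.75 mm² — area = 306.75 mm²; the cube at (5, 12) is absent (z outside [0, 4]); Taking the union: only that combined region is present, so the union is just that shape — area = 306.75 mm². Checking containment: at z = 6.84 the cross-section extends beyond the z = 6.24 cross-section by about 42.25 mm².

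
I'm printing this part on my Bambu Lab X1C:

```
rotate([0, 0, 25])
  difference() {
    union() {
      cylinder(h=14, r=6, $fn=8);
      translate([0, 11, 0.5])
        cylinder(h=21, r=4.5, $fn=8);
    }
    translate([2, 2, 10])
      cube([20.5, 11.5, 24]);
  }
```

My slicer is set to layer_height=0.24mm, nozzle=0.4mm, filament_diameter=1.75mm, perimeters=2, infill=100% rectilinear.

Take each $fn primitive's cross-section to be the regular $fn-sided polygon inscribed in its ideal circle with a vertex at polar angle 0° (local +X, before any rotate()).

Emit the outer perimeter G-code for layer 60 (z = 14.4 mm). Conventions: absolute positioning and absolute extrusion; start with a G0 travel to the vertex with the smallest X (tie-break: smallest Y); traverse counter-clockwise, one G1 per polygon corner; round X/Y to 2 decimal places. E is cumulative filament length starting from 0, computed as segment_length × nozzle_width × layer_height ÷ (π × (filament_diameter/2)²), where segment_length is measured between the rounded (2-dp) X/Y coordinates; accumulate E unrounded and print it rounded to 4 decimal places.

At z = 14.4 mm: the cylinder is absent (z outside [0, 14]); the r=4.5 cylinder at (0, 11) contributes a regular 8-gon of circumradius 4.5; Merging all regions: only the r=4.5 cylinder at (0, 11) is present, so the union is just that shape — 1 connected region; the cube at (2, 2) (footprint 20.5×11.5) is included at this height; Subtracting the remaining from the first: starting from the result so far, the 20.5×11.5 cube at (2, 2) partially overlaps it — only the 11.10 mm² overlap (of its 235.75 mm²) is removed, clipping the outline — 1 connected region; (whole slice rotated 25° about Z — lengths, areas and connectivity unchanged). The outline is a single polygon with 9 vertices. Extrusion per mm of travel: 0.4 × 0.24 / (π × 0.875²) = 0.039912. Accumulating E over each segment gives final E = 1.1080.

G0 X-8.88 Y11.51 Z14.40
G1 X-8.73 Y8.07 E0.1374
G1 X-6.19 Y5.74 E0.2750
G1 X-2.75 Y5.89 E0.4124
G1 X-1.28 Y7.49 E0.4991
G1 X-3.89 Y13.08 E0.7454
G1 X-2.57 Y13.70 E0.8036
G1 X-3.11 Y14.20 E0.8330
G1 X-6.55 Y14.05 E0.9704
G1 X-8.88 Y11.51 E1.1080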